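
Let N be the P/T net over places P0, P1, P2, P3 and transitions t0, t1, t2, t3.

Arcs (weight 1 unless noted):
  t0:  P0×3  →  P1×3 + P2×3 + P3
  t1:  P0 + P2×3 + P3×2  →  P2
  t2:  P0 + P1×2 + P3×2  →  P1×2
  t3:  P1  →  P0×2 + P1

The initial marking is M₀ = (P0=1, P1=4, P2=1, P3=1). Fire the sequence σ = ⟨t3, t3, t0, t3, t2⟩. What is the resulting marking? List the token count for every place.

(P0=3, P1=7, P2=4, P3=0)

step 1: fire t3:  (P0=1, P1=4, P2=1, P3=1) → (P0=3, P1=4, P2=1, P3=1)
step 2: fire t3:  (P0=3, P1=4, P2=1, P3=1) → (P0=5, P1=4, P2=1, P3=1)
step 3: fire t0:  (P0=5, P1=4, P2=1, P3=1) → (P0=2, P1=7, P2=4, P3=2)
step 4: fire t3:  (P0=2, P1=7, P2=4, P3=2) → (P0=4, P1=7, P2=4, P3=2)
step 5: fire t2:  (P0=4, P1=7, P2=4, P3=2) → (P0=3, P1=7, P2=4, P3=0)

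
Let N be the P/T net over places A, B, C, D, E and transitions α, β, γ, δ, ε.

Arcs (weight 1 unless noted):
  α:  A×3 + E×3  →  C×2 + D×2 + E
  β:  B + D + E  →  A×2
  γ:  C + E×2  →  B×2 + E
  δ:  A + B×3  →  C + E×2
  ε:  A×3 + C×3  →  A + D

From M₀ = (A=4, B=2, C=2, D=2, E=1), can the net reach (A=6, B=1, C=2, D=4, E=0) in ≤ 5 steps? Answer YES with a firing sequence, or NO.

depth 0: 1 marking
depth 1: 2 markings reached so far
depth 2: 2 markings reached so far
(frontier empty at depth 2; search complete)
target is not among the 2 markings reachable within 5 steps

NO — not reachable within 5 firings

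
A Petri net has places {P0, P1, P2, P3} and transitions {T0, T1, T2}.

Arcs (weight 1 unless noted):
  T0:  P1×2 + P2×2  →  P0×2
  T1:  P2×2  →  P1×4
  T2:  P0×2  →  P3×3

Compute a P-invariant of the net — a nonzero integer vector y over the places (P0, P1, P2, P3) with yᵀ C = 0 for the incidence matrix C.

Incidence matrix C (rows=places, cols=transitions):
       T0   T1   T2
   P0   2    0   -2
   P1  -2    4    0
   P2  -2   -2    0
   P3   0    0    3

Candidate y = [3, 1, 2, 2]; check y·C column-wise:
  col T0: 3·2 + 1·-2 + 2·-2 + 2·0 = 0
  col T1: 3·0 + 1·4 + 2·-2 + 2·0 = 0
  col T2: 3·-2 + 1·0 + 2·0 + 2·3 = 0

y = (P0:3, P1:1, P2:2, P3:2)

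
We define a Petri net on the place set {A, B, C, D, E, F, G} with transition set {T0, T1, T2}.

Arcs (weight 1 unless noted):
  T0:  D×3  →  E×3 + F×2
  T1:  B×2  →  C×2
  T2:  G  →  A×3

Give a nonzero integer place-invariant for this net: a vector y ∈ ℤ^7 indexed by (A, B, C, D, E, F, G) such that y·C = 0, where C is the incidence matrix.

Incidence matrix C (rows=places, cols=transitions):
       T0   T1   T2
    A   0    0    3
    B   0   -2    0
    C   0    2    0
    D  -3    0    0
    E   3    0    0
    F   2    0    0
    G   0    0   -1

Candidate y = [0, 1, 1, 0, 0, 0, 0]; check y·C column-wise:
  col T0: 1·0 + 1·0 + 0·-3 + 0·3 + 0·2 = 0
  col T1: 1·-2 + 1·2 = 0
  col T2: 0·3 + 1·0 + 1·0 + 0·-1 = 0

y = (A:0, B:1, C:1, D:0, E:0, F:0, G:0)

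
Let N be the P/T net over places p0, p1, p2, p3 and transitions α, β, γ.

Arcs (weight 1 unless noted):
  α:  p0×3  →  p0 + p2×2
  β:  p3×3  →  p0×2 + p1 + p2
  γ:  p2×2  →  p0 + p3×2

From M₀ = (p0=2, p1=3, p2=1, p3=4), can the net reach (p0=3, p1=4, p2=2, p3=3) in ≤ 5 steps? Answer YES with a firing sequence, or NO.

YES — reachable via ⟨β, α, γ⟩ (3 firings)

step 1: fire β:  (p0=2, p1=3, p2=1, p3=4) → (p0=4, p1=4, p2=2, p3=1)
step 2: fire α:  (p0=4, p1=4, p2=2, p3=1) → (p0=2, p1=4, p2=4, p3=1)
step 3: fire γ:  (p0=2, p1=4, p2=4, p3=1) → (p0=3, p1=4, p2=2, p3=3)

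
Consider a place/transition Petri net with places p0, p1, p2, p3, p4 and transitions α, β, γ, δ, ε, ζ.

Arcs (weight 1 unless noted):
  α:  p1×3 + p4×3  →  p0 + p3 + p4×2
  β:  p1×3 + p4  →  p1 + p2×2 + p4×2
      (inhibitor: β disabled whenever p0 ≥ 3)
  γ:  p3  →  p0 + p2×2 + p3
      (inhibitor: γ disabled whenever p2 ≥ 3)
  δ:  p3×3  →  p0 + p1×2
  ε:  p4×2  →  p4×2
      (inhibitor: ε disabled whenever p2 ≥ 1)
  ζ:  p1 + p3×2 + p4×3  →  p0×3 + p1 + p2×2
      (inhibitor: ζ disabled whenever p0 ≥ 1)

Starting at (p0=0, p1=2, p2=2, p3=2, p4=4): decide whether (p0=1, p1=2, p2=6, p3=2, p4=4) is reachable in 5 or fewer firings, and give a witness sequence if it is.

NO — not reachable within 5 firings

depth 0: 1 marking
depth 1: 3 markings reached so far
depth 2: 3 markings reached so far
(frontier empty at depth 2; search complete)
target is not among the 3 markings reachable within 5 steps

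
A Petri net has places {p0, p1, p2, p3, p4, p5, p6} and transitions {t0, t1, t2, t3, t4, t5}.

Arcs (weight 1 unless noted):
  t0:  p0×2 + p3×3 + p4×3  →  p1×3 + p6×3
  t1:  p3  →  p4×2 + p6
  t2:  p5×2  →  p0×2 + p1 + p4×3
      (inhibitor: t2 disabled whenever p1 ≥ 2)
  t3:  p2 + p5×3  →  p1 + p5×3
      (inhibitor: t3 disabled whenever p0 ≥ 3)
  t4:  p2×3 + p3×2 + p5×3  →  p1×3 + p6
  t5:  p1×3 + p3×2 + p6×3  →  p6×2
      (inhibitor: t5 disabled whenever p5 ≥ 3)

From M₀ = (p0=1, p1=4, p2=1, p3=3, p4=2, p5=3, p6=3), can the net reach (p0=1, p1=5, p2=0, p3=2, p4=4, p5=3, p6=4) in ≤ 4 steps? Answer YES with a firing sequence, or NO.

step 1: fire t1:  (p0=1, p1=4, p2=1, p3=3, p4=2, p5=3, p6=3) → (p0=1, p1=4, p2=1, p3=2, p4=4, p5=3, p6=4)
step 2: fire t3:  (p0=1, p1=4, p2=1, p3=2, p4=4, p5=3, p6=4) → (p0=1, p1=5, p2=0, p3=2, p4=4, p5=3, p6=4)

YES — reachable via ⟨t1, t3⟩ (2 firings)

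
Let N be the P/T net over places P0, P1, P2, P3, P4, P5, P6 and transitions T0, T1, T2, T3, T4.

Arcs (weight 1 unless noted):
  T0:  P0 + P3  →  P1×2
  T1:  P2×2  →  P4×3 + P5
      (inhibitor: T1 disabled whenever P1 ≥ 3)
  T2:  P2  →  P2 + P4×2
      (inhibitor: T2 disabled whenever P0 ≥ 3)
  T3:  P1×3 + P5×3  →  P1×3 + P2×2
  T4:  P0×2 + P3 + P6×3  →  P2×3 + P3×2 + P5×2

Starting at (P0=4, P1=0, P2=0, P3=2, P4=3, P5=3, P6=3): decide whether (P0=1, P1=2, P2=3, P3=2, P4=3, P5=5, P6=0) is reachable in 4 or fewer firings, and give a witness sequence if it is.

step 1: fire T0:  (P0=4, P1=0, P2=0, P3=2, P4=3, P5=3, P6=3) → (P0=3, P1=2, P2=0, P3=1, P4=3, P5=3, P6=3)
step 2: fire T4:  (P0=3, P1=2, P2=0, P3=1, P4=3, P5=3, P6=3) → (P0=1, P1=2, P2=3, P3=2, P4=3, P5=5, P6=0)

YES — reachable via ⟨T0, T4⟩ (2 firings)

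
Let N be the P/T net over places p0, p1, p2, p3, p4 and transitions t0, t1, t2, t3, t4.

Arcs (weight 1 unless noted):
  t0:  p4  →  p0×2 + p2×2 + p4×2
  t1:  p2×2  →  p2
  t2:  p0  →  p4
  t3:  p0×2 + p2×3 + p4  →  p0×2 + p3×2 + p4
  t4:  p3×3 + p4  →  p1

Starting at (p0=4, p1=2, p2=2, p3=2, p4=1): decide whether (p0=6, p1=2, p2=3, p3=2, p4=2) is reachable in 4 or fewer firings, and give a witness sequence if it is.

YES — reachable via ⟨t0, t1⟩ (2 firings)

step 1: fire t0:  (p0=4, p1=2, p2=2, p3=2, p4=1) → (p0=6, p1=2, p2=4, p3=2, p4=2)
step 2: fire t1:  (p0=6, p1=2, p2=4, p3=2, p4=2) → (p0=6, p1=2, p2=3, p3=2, p4=2)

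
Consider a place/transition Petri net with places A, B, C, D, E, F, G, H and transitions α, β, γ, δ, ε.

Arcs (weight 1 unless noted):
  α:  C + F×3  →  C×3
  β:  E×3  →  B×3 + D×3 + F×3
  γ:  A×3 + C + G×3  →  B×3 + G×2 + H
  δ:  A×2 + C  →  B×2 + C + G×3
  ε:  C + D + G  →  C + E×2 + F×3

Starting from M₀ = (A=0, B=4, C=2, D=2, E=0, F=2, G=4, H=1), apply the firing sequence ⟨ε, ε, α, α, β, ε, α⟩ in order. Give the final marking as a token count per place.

step 1: fire ε:  (A=0, B=4, C=2, D=2, E=0, F=2, G=4, H=1) → (A=0, B=4, C=2, D=1, E=2, F=5, G=3, H=1)
step 2: fire ε:  (A=0, B=4, C=2, D=1, E=2, F=5, G=3, H=1) → (A=0, B=4, C=2, D=0, E=4, F=8, G=2, H=1)
step 3: fire α:  (A=0, B=4, C=2, D=0, E=4, F=8, G=2, H=1) → (A=0, B=4, C=4, D=0, E=4, F=5, G=2, H=1)
step 4: fire α:  (A=0, B=4, C=4, D=0, E=4, F=5, G=2, H=1) → (A=0, B=4, C=6, D=0, E=4, F=2, G=2, H=1)
step 5: fire β:  (A=0, B=4, C=6, D=0, E=4, F=2, G=2, H=1) → (A=0, B=7, C=6, D=3, E=1, F=5, G=2, H=1)
step 6: fire ε:  (A=0, B=7, C=6, D=3, E=1, F=5, G=2, H=1) → (A=0, B=7, C=6, D=2, E=3, F=8, G=1, H=1)
step 7: fire α:  (A=0, B=7, C=6, D=2, E=3, F=8, G=1, H=1) → (A=0, B=7, C=8, D=2, E=3, F=5, G=1, H=1)

(A=0, B=7, C=8, D=2, E=3, F=5, G=1, H=1)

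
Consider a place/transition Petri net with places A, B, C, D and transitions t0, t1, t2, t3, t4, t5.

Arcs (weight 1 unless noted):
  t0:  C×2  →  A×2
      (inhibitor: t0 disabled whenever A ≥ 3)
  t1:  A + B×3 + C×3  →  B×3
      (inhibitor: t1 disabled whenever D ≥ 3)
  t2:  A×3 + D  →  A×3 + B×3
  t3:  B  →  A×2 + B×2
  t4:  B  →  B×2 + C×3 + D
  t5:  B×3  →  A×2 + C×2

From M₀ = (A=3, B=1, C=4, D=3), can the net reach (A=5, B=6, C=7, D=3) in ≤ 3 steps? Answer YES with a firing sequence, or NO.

step 1: fire t2:  (A=3, B=1, C=4, D=3) → (A=3, B=4, C=4, D=2)
step 2: fire t3:  (A=3, B=4, C=4, D=2) → (A=5, B=5, C=4, D=2)
step 3: fire t4:  (A=5, B=5, C=4, D=2) → (A=5, B=6, C=7, D=3)

YES — reachable via ⟨t2, t3, t4⟩ (3 firings)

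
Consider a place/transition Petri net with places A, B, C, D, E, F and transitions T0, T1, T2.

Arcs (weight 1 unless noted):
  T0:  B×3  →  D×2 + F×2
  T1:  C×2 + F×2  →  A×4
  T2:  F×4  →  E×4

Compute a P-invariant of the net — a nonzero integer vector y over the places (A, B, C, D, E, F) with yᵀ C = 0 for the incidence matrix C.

Incidence matrix C (rows=places, cols=transitions):
       T0   T1   T2
    A   0    4    0
    B  -3    0    0
    C   0   -2    0
    D   2    0    0
    E   0    0    4
    F   2   -2   -4

Candidate y = [1, 0, 2, 0, 0, 0]; check y·C column-wise:
  col T0: 1·0 + 0·-3 + 2·0 + 0·2 + 0·2 = 0
  col T1: 1·4 + 2·-2 + 0·-2 = 0
  col T2: 1·0 + 2·0 + 0·4 + 0·-4 = 0

y = (A:1, B:0, C:2, D:0, E:0, F:0)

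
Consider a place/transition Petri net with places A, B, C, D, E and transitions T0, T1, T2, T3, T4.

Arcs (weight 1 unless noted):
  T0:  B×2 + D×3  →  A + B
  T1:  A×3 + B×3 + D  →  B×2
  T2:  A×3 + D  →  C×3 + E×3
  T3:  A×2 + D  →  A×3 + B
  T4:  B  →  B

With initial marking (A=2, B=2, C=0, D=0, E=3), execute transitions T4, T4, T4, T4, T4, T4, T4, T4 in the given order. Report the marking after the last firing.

(A=2, B=2, C=0, D=0, E=3)

step 1: fire T4:  (A=2, B=2, C=0, D=0, E=3) → (A=2, B=2, C=0, D=0, E=3)
step 2: fire T4:  (A=2, B=2, C=0, D=0, E=3) → (A=2, B=2, C=0, D=0, E=3)
step 3: fire T4:  (A=2, B=2, C=0, D=0, E=3) → (A=2, B=2, C=0, D=0, E=3)
step 4: fire T4:  (A=2, B=2, C=0, D=0, E=3) → (A=2, B=2, C=0, D=0, E=3)
step 5: fire T4:  (A=2, B=2, C=0, D=0, E=3) → (A=2, B=2, C=0, D=0, E=3)
step 6: fire T4:  (A=2, B=2, C=0, D=0, E=3) → (A=2, B=2, C=0, D=0, E=3)
step 7: fire T4:  (A=2, B=2, C=0, D=0, E=3) → (A=2, B=2, C=0, D=0, E=3)
step 8: fire T4:  (A=2, B=2, C=0, D=0, E=3) → (A=2, B=2, C=0, D=0, E=3)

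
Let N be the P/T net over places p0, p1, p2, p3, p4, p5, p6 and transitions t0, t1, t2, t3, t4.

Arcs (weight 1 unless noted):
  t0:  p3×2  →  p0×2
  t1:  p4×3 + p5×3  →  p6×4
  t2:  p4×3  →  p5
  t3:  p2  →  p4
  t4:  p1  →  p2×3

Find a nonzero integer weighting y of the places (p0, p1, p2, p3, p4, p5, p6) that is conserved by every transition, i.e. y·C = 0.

Incidence matrix C (rows=places, cols=transitions):
       t0   t1   t2   t3   t4
   p0   2    0    0    0    0
   p1   0    0    0    0   -1
   p2   0    0    0   -1    3
   p3  -2    0    0    0    0
   p4   0   -3   -3    1    0
   p5   0   -3    1    0    0
   p6   0    4    0    0    0

Candidate y = [1, 0, 0, 1, 0, 0, 0]; check y·C column-wise:
  col t0: 1·2 + 1·-2 = 0
  col t1: 1·0 + 1·0 + 0·-3 + 0·-3 + 0·4 = 0
  col t2: 1·0 + 1·0 + 0·-3 + 0·1 = 0
  col t3: 1·0 + 0·-1 + 1·0 + 0·1 = 0
  col t4: 1·0 + 0·-1 + 0·3 + 1·0 = 0

y = (p0:1, p1:0, p2:0, p3:1, p4:0, p5:0, p6:0)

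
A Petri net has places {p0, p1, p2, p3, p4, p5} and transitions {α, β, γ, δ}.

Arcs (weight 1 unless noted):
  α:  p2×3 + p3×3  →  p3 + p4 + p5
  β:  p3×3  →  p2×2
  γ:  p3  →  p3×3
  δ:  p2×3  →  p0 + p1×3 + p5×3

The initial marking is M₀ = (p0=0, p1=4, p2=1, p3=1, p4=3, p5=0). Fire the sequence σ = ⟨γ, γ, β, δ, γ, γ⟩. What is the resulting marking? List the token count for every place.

(p0=1, p1=7, p2=0, p3=6, p4=3, p5=3)

step 1: fire γ:  (p0=0, p1=4, p2=1, p3=1, p4=3, p5=0) → (p0=0, p1=4, p2=1, p3=3, p4=3, p5=0)
step 2: fire γ:  (p0=0, p1=4, p2=1, p3=3, p4=3, p5=0) → (p0=0, p1=4, p2=1, p3=5, p4=3, p5=0)
step 3: fire β:  (p0=0, p1=4, p2=1, p3=5, p4=3, p5=0) → (p0=0, p1=4, p2=3, p3=2, p4=3, p5=0)
step 4: fire δ:  (p0=0, p1=4, p2=3, p3=2, p4=3, p5=0) → (p0=1, p1=7, p2=0, p3=2, p4=3, p5=3)
step 5: fire γ:  (p0=1, p1=7, p2=0, p3=2, p4=3, p5=3) → (p0=1, p1=7, p2=0, p3=4, p4=3, p5=3)
step 6: fire γ:  (p0=1, p1=7, p2=0, p3=4, p4=3, p5=3) → (p0=1, p1=7, p2=0, p3=6, p4=3, p5=3)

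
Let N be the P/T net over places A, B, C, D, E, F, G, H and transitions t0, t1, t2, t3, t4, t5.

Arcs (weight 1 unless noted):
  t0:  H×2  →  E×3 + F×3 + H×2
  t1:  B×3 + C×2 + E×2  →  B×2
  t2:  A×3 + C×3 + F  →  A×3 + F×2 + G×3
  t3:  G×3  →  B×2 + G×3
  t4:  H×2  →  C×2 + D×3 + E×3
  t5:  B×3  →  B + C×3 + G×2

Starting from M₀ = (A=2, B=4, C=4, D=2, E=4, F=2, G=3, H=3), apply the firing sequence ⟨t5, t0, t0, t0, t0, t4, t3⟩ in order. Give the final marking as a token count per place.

step 1: fire t5:  (A=2, B=4, C=4, D=2, E=4, F=2, G=3, H=3) → (A=2, B=2, C=7, D=2, E=4, F=2, G=5, H=3)
step 2: fire t0:  (A=2, B=2, C=7, D=2, E=4, F=2, G=5, H=3) → (A=2, B=2, C=7, D=2, E=7, F=5, G=5, H=3)
step 3: fire t0:  (A=2, B=2, C=7, D=2, E=7, F=5, G=5, H=3) → (A=2, B=2, C=7, D=2, E=10, F=8, G=5, H=3)
step 4: fire t0:  (A=2, B=2, C=7, D=2, E=10, F=8, G=5, H=3) → (A=2, B=2, C=7, D=2, E=13, F=11, G=5, H=3)
step 5: fire t0:  (A=2, B=2, C=7, D=2, E=13, F=11, G=5, H=3) → (A=2, B=2, C=7, D=2, E=16, F=14, G=5, H=3)
step 6: fire t4:  (A=2, B=2, C=7, D=2, E=16, F=14, G=5, H=3) → (A=2, B=2, C=9, D=5, E=19, F=14, G=5, H=1)
step 7: fire t3:  (A=2, B=2, C=9, D=5, E=19, F=14, G=5, H=1) → (A=2, B=4, C=9, D=5, E=19, F=14, G=5, H=1)

(A=2, B=4, C=9, D=5, E=19, F=14, G=5, H=1)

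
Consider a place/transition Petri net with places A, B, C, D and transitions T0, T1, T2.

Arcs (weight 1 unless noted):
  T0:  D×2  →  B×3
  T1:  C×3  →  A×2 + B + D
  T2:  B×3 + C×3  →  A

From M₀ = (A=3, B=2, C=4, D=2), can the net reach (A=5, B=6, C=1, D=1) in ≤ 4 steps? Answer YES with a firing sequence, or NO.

YES — reachable via ⟨T0, T1⟩ (2 firings)

step 1: fire T0:  (A=3, B=2, C=4, D=2) → (A=3, B=5, C=4, D=0)
step 2: fire T1:  (A=3, B=5, C=4, D=0) → (A=5, B=6, C=1, D=1)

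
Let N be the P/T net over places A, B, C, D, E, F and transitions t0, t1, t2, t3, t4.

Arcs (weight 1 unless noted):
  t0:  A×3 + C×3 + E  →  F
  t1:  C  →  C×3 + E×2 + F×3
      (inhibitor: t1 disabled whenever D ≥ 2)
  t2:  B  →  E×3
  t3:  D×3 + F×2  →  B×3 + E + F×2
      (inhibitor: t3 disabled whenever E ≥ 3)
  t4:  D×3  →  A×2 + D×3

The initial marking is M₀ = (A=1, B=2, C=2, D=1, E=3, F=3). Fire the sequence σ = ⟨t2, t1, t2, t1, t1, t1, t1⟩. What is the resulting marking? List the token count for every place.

(A=1, B=0, C=12, D=1, E=19, F=18)

step 1: fire t2:  (A=1, B=2, C=2, D=1, E=3, F=3) → (A=1, B=1, C=2, D=1, E=6, F=3)
step 2: fire t1:  (A=1, B=1, C=2, D=1, E=6, F=3) → (A=1, B=1, C=4, D=1, E=8, F=6)
step 3: fire t2:  (A=1, B=1, C=4, D=1, E=8, F=6) → (A=1, B=0, C=4, D=1, E=11, F=6)
step 4: fire t1:  (A=1, B=0, C=4, D=1, E=11, F=6) → (A=1, B=0, C=6, D=1, E=13, F=9)
step 5: fire t1:  (A=1, B=0, C=6, D=1, E=13, F=9) → (A=1, B=0, C=8, D=1, E=15, F=12)
step 6: fire t1:  (A=1, B=0, C=8, D=1, E=15, F=12) → (A=1, B=0, C=10, D=1, E=17, F=15)
step 7: fire t1:  (A=1, B=0, C=10, D=1, E=17, F=15) → (A=1, B=0, C=12, D=1, E=19, F=18)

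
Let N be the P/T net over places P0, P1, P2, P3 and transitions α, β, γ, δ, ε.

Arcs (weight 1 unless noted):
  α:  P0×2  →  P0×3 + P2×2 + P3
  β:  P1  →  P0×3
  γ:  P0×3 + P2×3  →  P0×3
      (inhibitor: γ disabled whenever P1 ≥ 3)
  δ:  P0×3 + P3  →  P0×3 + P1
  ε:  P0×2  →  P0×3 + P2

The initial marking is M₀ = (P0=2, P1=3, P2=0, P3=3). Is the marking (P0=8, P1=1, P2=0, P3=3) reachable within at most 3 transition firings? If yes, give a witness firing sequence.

YES — reachable via ⟨β, β⟩ (2 firings)

step 1: fire β:  (P0=2, P1=3, P2=0, P3=3) → (P0=5, P1=2, P2=0, P3=3)
step 2: fire β:  (P0=5, P1=2, P2=0, P3=3) → (P0=8, P1=1, P2=0, P3=3)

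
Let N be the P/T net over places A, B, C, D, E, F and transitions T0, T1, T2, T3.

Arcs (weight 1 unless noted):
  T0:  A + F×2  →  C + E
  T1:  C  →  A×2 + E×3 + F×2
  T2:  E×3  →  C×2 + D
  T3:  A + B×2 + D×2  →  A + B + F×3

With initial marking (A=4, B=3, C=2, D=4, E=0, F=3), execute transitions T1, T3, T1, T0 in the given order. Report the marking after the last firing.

(A=7, B=2, C=1, D=2, E=7, F=8)

step 1: fire T1:  (A=4, B=3, C=2, D=4, E=0, F=3) → (A=6, B=3, C=1, D=4, E=3, F=5)
step 2: fire T3:  (A=6, B=3, C=1, D=4, E=3, F=5) → (A=6, B=2, C=1, D=2, E=3, F=8)
step 3: fire T1:  (A=6, B=2, C=1, D=2, E=3, F=8) → (A=8, B=2, C=0, D=2, E=6, F=10)
step 4: fire T0:  (A=8, B=2, C=0, D=2, E=6, F=10) → (A=7, B=2, C=1, D=2, E=7, F=8)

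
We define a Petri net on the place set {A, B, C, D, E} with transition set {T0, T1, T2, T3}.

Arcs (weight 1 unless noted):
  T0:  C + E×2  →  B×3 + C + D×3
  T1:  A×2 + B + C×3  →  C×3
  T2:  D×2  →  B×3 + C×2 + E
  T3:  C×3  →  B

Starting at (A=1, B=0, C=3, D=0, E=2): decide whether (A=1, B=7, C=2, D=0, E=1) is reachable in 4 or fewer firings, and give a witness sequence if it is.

NO — not reachable within 4 firings

depth 0: 1 marking
depth 1: 3 markings reached so far
depth 2: 5 markings reached so far
depth 3: 6 markings reached so far
depth 4: 6 markings reached so far
(frontier empty at depth 4; search complete)
target is not among the 6 markings reachable within 4 steps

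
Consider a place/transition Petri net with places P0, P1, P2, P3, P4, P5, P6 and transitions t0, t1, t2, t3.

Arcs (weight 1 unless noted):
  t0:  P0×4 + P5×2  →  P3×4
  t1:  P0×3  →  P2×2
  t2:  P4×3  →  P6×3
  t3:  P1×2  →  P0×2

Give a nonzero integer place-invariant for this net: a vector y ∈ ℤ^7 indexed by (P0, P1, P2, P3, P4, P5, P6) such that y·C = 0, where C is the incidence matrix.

y = (P0:2, P1:2, P2:3, P3:2, P4:0, P5:0, P6:0)

Incidence matrix C (rows=places, cols=transitions):
       t0   t1   t2   t3
   P0  -4   -3    0    2
   P1   0    0    0   -2
   P2   0    2    0    0
   P3   4    0    0    0
   P4   0    0   -3    0
   P5  -2    0    0    0
   P6   0    0    3    0

Candidate y = [2, 2, 3, 2, 0, 0, 0]; check y·C column-wise:
  col t0: 2·-4 + 2·0 + 3·0 + 2·4 + 0·-2 = 0
  col t1: 2·-3 + 2·0 + 3·2 + 2·0 = 0
  col t2: 2·0 + 2·0 + 3·0 + 2·0 + 0·-3 + 0·3 = 0
  col t3: 2·2 + 2·-2 + 3·0 + 2·0 = 0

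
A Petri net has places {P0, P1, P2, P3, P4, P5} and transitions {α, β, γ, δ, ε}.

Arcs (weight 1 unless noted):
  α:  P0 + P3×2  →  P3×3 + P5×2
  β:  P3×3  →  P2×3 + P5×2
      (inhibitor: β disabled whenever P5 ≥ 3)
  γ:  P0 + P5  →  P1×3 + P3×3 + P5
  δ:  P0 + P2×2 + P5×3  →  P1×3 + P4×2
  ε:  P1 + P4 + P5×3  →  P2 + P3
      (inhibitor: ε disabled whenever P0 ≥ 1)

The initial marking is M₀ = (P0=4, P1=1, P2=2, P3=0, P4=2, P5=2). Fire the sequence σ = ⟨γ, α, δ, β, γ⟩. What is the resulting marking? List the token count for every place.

step 1: fire γ:  (P0=4, P1=1, P2=2, P3=0, P4=2, P5=2) → (P0=3, P1=4, P2=2, P3=3, P4=2, P5=2)
step 2: fire α:  (P0=3, P1=4, P2=2, P3=3, P4=2, P5=2) → (P0=2, P1=4, P2=2, P3=4, P4=2, P5=4)
step 3: fire δ:  (P0=2, P1=4, P2=2, P3=4, P4=2, P5=4) → (P0=1, P1=7, P2=0, P3=4, P4=4, P5=1)
step 4: fire β:  (P0=1, P1=7, P2=0, P3=4, P4=4, P5=1) → (P0=1, P1=7, P2=3, P3=1, P4=4, P5=3)
step 5: fire γ:  (P0=1, P1=7, P2=3, P3=1, P4=4, P5=3) → (P0=0, P1=10, P2=3, P3=4, P4=4, P5=3)

(P0=0, P1=10, P2=3, P3=4, P4=4, P5=3)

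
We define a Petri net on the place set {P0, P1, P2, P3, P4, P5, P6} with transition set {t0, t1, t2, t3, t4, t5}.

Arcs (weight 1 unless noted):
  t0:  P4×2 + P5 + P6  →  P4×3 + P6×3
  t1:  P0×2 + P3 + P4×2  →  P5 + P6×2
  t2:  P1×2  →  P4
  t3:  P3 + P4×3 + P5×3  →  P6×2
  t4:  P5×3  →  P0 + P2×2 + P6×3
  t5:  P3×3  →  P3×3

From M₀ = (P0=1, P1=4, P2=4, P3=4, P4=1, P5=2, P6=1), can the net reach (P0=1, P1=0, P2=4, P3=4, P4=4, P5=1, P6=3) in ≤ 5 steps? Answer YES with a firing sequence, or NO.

YES — reachable via ⟨t2, t0, t2⟩ (3 firings)

step 1: fire t2:  (P0=1, P1=4, P2=4, P3=4, P4=1, P5=2, P6=1) → (P0=1, P1=2, P2=4, P3=4, P4=2, P5=2, P6=1)
step 2: fire t0:  (P0=1, P1=2, P2=4, P3=4, P4=2, P5=2, P6=1) → (P0=1, P1=2, P2=4, P3=4, P4=3, P5=1, P6=3)
step 3: fire t2:  (P0=1, P1=2, P2=4, P3=4, P4=3, P5=1, P6=3) → (P0=1, P1=0, P2=4, P3=4, P4=4, P5=1, P6=3)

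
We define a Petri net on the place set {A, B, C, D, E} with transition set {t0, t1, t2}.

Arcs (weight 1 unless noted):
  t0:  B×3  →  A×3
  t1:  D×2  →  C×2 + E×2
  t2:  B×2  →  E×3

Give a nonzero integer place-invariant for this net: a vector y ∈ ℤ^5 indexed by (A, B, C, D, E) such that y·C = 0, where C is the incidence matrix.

y = (A:0, B:0, C:1, D:1, E:0)

Incidence matrix C (rows=places, cols=transitions):
       t0   t1   t2
    A   3    0    0
    B  -3    0   -2
    C   0    2    0
    D   0   -2    0
    E   0    2    3

Candidate y = [0, 0, 1, 1, 0]; check y·C column-wise:
  col t0: 0·3 + 0·-3 + 1·0 + 1·0 = 0
  col t1: 1·2 + 1·-2 + 0·2 = 0
  col t2: 0·-2 + 1·0 + 1·0 + 0·3 = 0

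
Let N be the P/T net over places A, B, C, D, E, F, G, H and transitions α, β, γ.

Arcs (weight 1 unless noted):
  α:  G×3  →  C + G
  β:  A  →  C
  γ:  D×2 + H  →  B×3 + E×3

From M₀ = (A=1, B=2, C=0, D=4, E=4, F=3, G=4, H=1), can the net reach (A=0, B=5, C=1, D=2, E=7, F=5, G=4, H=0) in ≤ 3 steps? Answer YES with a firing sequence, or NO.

NO — not reachable within 3 firings

depth 0: 1 marking
depth 1: 4 markings reached so far
depth 2: 7 markings reached so far
depth 3: 8 markings reached so far
target is not among the 8 markings reachable within 3 steps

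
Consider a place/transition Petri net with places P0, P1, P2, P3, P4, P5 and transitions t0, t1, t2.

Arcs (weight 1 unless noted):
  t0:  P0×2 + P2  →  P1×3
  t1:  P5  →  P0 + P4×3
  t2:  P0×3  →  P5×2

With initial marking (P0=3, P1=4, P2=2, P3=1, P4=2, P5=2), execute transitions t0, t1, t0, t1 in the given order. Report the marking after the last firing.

(P0=1, P1=10, P2=0, P3=1, P4=8, P5=0)

step 1: fire t0:  (P0=3, P1=4, P2=2, P3=1, P4=2, P5=2) → (P0=1, P1=7, P2=1, P3=1, P4=2, P5=2)
step 2: fire t1:  (P0=1, P1=7, P2=1, P3=1, P4=2, P5=2) → (P0=2, P1=7, P2=1, P3=1, P4=5, P5=1)
step 3: fire t0:  (P0=2, P1=7, P2=1, P3=1, P4=5, P5=1) → (P0=0, P1=10, P2=0, P3=1, P4=5, P5=1)
step 4: fire t1:  (P0=0, P1=10, P2=0, P3=1, P4=5, P5=1) → (P0=1, P1=10, P2=0, P3=1, P4=8, P5=0)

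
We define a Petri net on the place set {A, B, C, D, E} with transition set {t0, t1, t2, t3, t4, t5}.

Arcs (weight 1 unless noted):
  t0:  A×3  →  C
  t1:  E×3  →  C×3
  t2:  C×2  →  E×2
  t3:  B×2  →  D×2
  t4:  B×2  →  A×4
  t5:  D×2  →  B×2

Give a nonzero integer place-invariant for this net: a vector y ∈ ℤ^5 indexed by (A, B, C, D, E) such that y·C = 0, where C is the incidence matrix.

y = (A:1, B:2, C:3, D:2, E:3)

Incidence matrix C (rows=places, cols=transitions):
       t0   t1   t2   t3   t4   t5
    A  -3    0    0    0    4    0
    B   0    0    0   -2   -2    2
    C   1    3   -2    0    0    0
    D   0    0    0    2    0   -2
    E   0   -3    2    0    0    0

Candidate y = [1, 2, 3, 2, 3]; check y·C column-wise:
  col t0: 1·-3 + 2·0 + 3·1 + 2·0 + 3·0 = 0
  col t1: 1·0 + 2·0 + 3·3 + 2·0 + 3·-3 = 0
  col t2: 1·0 + 2·0 + 3·-2 + 2·0 + 3·2 = 0
  col t3: 1·0 + 2·-2 + 3·0 + 2·2 + 3·0 = 0
  col t4: 1·4 + 2·-2 + 3·0 + 2·0 + 3·0 = 0
  col t5: 1·0 + 2·2 + 3·0 + 2·-2 + 3·0 = 0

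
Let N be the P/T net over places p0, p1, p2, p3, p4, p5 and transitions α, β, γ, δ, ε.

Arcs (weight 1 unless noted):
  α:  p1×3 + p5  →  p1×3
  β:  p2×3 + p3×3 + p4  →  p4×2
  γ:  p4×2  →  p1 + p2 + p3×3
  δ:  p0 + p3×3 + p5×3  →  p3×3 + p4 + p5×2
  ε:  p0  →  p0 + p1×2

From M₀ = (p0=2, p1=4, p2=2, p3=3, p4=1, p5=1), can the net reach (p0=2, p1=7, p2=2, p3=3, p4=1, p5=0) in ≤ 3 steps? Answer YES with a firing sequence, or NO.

depth 0: 1 marking
depth 1: 3 markings reached so far
depth 2: 5 markings reached so far
depth 3: 7 markings reached so far
target is not among the 7 markings reachable within 3 steps

NO — not reachable within 3 firings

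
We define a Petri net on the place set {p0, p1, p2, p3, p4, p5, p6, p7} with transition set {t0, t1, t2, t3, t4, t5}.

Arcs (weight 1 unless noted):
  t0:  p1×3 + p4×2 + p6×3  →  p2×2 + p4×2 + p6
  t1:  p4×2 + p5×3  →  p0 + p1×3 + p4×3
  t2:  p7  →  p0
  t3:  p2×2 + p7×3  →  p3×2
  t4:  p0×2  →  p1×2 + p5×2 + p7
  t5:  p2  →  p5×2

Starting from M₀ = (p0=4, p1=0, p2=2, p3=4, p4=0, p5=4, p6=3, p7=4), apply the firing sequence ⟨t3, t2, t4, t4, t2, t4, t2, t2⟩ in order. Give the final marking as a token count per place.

step 1: fire t3:  (p0=4, p1=0, p2=2, p3=4, p4=0, p5=4, p6=3, p7=4) → (p0=4, p1=0, p2=0, p3=6, p4=0, p5=4, p6=3, p7=1)
step 2: fire t2:  (p0=4, p1=0, p2=0, p3=6, p4=0, p5=4, p6=3, p7=1) → (p0=5, p1=0, p2=0, p3=6, p4=0, p5=4, p6=3, p7=0)
step 3: fire t4:  (p0=5, p1=0, p2=0, p3=6, p4=0, p5=4, p6=3, p7=0) → (p0=3, p1=2, p2=0, p3=6, p4=0, p5=6, p6=3, p7=1)
step 4: fire t4:  (p0=3, p1=2, p2=0, p3=6, p4=0, p5=6, p6=3, p7=1) → (p0=1, p1=4, p2=0, p3=6, p4=0, p5=8, p6=3, p7=2)
step 5: fire t2:  (p0=1, p1=4, p2=0, p3=6, p4=0, p5=8, p6=3, p7=2) → (p0=2, p1=4, p2=0, p3=6, p4=0, p5=8, p6=3, p7=1)
step 6: fire t4:  (p0=2, p1=4, p2=0, p3=6, p4=0, p5=8, p6=3, p7=1) → (p0=0, p1=6, p2=0, p3=6, p4=0, p5=10, p6=3, p7=2)
step 7: fire t2:  (p0=0, p1=6, p2=0, p3=6, p4=0, p5=10, p6=3, p7=2) → (p0=1, p1=6, p2=0, p3=6, p4=0, p5=10, p6=3, p7=1)
step 8: fire t2:  (p0=1, p1=6, p2=0, p3=6, p4=0, p5=10, p6=3, p7=1) → (p0=2, p1=6, p2=0, p3=6, p4=0, p5=10, p6=3, p7=0)

(p0=2, p1=6, p2=0, p3=6, p4=0, p5=10, p6=3, p7=0)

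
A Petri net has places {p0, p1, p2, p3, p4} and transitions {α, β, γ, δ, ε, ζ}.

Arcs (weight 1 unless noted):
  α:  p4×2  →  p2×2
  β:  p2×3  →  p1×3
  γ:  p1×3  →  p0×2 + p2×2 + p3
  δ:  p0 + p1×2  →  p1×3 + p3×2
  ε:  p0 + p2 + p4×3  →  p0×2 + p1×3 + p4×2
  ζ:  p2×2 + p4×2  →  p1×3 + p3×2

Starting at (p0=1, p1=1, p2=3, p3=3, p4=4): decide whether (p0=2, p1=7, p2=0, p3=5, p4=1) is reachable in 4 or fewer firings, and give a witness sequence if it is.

YES — reachable via ⟨ε, ζ⟩ (2 firings)

step 1: fire ε:  (p0=1, p1=1, p2=3, p3=3, p4=4) → (p0=2, p1=4, p2=2, p3=3, p4=3)
step 2: fire ζ:  (p0=2, p1=4, p2=2, p3=3, p4=3) → (p0=2, p1=7, p2=0, p3=5, p4=1)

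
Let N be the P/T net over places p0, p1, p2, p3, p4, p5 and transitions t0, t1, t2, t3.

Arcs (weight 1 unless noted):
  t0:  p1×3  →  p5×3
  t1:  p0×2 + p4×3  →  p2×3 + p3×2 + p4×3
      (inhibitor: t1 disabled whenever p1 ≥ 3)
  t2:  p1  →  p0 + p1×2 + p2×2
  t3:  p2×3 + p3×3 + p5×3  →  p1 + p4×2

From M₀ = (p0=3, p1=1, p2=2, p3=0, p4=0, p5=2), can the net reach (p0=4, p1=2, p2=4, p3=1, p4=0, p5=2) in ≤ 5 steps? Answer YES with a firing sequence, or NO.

NO — not reachable within 5 firings

depth 0: 1 marking
depth 1: 2 markings reached so far
depth 2: 3 markings reached so far
depth 3: 5 markings reached so far
depth 4: 7 markings reached so far
depth 5: 9 markings reached so far
target is not among the 9 markings reachable within 5 steps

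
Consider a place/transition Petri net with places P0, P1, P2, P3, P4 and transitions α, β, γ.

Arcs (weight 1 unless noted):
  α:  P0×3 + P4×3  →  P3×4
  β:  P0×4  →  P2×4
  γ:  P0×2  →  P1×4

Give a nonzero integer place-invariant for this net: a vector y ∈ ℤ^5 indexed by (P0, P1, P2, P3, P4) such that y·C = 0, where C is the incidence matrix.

y = (P0:4, P1:2, P2:4, P3:3, P4:0)

Incidence matrix C (rows=places, cols=transitions):
        α    β    γ
   P0  -3   -4   -2
   P1   0    0    4
   P2   0    4    0
   P3   4    0    0
   P4  -3    0    0

Candidate y = [4, 2, 4, 3, 0]; check y·C column-wise:
  col α: 4·-3 + 2·0 + 4·0 + 3·4 + 0·-3 = 0
  col β: 4·-4 + 2·0 + 4·4 + 3·0 = 0
  col γ: 4·-2 + 2·4 + 4·0 + 3·0 = 0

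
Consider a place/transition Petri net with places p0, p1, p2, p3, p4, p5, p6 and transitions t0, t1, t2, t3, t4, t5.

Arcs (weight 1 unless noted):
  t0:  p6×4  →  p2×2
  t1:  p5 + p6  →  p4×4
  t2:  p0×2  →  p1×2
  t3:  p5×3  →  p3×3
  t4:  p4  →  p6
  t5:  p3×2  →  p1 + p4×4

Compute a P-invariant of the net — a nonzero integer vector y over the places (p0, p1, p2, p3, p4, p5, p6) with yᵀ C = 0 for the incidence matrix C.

Incidence matrix C (rows=places, cols=transitions):
       t0   t1   t2   t3   t4   t5
   p0   0    0   -2    0    0    0
   p1   0    0    2    0    0    1
   p2   2    0    0    0    0    0
   p3   0    0    0    3    0   -2
   p4   0    4    0    0   -1    4
   p5   0   -1    0   -3    0    0
   p6  -4   -1    0    0    1    0

Candidate y = [2, 2, 2, 3, 1, 3, 1]; check y·C column-wise:
  col t0: 2·0 + 2·0 + 2·2 + 3·0 + 1·0 + 3·0 + 1·-4 = 0
  col t1: 2·0 + 2·0 + 2·0 + 3·0 + 1·4 + 3·-1 + 1·-1 = 0
  col t2: 2·-2 + 2·2 + 2·0 + 3·0 + 1·0 + 3·0 + 1·0 = 0
  col t3: 2·0 + 2·0 + 2·0 + 3·3 + 1·0 + 3·-3 + 1·0 = 0
  col t4: 2·0 + 2·0 + 2·0 + 3·0 + 1·-1 + 3·0 + 1·1 = 0
  col t5: 2·0 + 2·1 + 2·0 + 3·-2 + 1·4 + 3·0 + 1·0 = 0

y = (p0:2, p1:2, p2:2, p3:3, p4:1, p5:3, p6:1)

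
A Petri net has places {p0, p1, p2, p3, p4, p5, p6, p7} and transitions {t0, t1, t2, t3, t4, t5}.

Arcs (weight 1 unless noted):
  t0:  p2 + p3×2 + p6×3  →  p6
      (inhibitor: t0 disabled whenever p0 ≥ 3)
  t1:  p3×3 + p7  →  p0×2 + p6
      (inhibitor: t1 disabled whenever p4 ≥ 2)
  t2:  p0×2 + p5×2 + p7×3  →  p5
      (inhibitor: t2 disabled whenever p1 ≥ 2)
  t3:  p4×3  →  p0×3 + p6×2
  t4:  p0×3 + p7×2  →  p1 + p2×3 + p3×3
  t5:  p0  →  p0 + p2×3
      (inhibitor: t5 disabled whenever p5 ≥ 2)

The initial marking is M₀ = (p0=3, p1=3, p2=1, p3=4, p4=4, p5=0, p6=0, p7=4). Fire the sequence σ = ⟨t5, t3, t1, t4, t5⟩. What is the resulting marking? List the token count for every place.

step 1: fire t5:  (p0=3, p1=3, p2=1, p3=4, p4=4, p5=0, p6=0, p7=4) → (p0=3, p1=3, p2=4, p3=4, p4=4, p5=0, p6=0, p7=4)
step 2: fire t3:  (p0=3, p1=3, p2=4, p3=4, p4=4, p5=0, p6=0, p7=4) → (p0=6, p1=3, p2=4, p3=4, p4=1, p5=0, p6=2, p7=4)
step 3: fire t1:  (p0=6, p1=3, p2=4, p3=4, p4=1, p5=0, p6=2, p7=4) → (p0=8, p1=3, p2=4, p3=1, p4=1, p5=0, p6=3, p7=3)
step 4: fire t4:  (p0=8, p1=3, p2=4, p3=1, p4=1, p5=0, p6=3, p7=3) → (p0=5, p1=4, p2=7, p3=4, p4=1, p5=0, p6=3, p7=1)
step 5: fire t5:  (p0=5, p1=4, p2=7, p3=4, p4=1, p5=0, p6=3, p7=1) → (p0=5, p1=4, p2=10, p3=4, p4=1, p5=0, p6=3, p7=1)

(p0=5, p1=4, p2=10, p3=4, p4=1, p5=0, p6=3, p7=1)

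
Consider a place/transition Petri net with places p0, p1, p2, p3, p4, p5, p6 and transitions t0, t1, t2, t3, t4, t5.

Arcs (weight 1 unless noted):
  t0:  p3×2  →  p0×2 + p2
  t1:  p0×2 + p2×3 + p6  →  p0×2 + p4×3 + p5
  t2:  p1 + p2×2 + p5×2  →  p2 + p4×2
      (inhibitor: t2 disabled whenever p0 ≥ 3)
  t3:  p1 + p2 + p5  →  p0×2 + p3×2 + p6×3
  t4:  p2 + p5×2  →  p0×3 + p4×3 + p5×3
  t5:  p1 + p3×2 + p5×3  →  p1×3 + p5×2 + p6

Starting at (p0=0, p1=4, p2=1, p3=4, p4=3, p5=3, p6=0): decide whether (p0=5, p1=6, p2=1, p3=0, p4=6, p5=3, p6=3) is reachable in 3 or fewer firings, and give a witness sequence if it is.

depth 0: 1 marking
depth 1: 5 markings reached so far
depth 2: 12 markings reached so far
depth 3: 23 markings reached so far
target is not among the 23 markings reachable within 3 steps

NO — not reachable within 3 firings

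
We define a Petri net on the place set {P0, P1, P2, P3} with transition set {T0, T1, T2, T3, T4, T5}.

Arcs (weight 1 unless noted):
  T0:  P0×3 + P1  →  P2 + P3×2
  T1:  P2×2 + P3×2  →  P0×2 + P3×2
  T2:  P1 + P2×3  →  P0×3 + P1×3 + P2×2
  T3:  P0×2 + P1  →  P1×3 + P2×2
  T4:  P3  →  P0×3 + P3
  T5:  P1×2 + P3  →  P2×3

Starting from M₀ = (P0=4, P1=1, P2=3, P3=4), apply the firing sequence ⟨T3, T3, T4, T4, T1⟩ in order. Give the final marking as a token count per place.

step 1: fire T3:  (P0=4, P1=1, P2=3, P3=4) → (P0=2, P1=3, P2=5, P3=4)
step 2: fire T3:  (P0=2, P1=3, P2=5, P3=4) → (P0=0, P1=5, P2=7, P3=4)
step 3: fire T4:  (P0=0, P1=5, P2=7, P3=4) → (P0=3, P1=5, P2=7, P3=4)
step 4: fire T4:  (P0=3, P1=5, P2=7, P3=4) → (P0=6, P1=5, P2=7, P3=4)
step 5: fire T1:  (P0=6, P1=5, P2=7, P3=4) → (P0=8, P1=5, P2=5, P3=4)

(P0=8, P1=5, P2=5, P3=4)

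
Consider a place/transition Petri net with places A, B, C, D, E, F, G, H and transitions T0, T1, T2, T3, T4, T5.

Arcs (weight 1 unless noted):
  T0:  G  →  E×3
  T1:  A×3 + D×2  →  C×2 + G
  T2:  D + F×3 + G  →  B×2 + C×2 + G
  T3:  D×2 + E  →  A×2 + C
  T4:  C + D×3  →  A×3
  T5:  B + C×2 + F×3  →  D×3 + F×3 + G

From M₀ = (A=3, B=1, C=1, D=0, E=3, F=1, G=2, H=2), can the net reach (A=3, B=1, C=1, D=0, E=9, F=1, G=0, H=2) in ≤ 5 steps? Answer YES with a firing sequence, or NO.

step 1: fire T0:  (A=3, B=1, C=1, D=0, E=3, F=1, G=2, H=2) → (A=3, B=1, C=1, D=0, E=6, F=1, G=1, H=2)
step 2: fire T0:  (A=3, B=1, C=1, D=0, E=6, F=1, G=1, H=2) → (A=3, B=1, C=1, D=0, E=9, F=1, G=0, H=2)

YES — reachable via ⟨T0, T0⟩ (2 firings)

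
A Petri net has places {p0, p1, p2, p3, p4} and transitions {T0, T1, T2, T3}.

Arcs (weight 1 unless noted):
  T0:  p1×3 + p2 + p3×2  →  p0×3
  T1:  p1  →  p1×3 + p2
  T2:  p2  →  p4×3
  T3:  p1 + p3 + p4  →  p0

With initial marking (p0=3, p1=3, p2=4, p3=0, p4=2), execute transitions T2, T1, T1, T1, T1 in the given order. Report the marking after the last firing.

(p0=3, p1=11, p2=7, p3=0, p4=5)

step 1: fire T2:  (p0=3, p1=3, p2=4, p3=0, p4=2) → (p0=3, p1=3, p2=3, p3=0, p4=5)
step 2: fire T1:  (p0=3, p1=3, p2=3, p3=0, p4=5) → (p0=3, p1=5, p2=4, p3=0, p4=5)
step 3: fire T1:  (p0=3, p1=5, p2=4, p3=0, p4=5) → (p0=3, p1=7, p2=5, p3=0, p4=5)
step 4: fire T1:  (p0=3, p1=7, p2=5, p3=0, p4=5) → (p0=3, p1=9, p2=6, p3=0, p4=5)
step 5: fire T1:  (p0=3, p1=9, p2=6, p3=0, p4=5) → (p0=3, p1=11, p2=7, p3=0, p4=5)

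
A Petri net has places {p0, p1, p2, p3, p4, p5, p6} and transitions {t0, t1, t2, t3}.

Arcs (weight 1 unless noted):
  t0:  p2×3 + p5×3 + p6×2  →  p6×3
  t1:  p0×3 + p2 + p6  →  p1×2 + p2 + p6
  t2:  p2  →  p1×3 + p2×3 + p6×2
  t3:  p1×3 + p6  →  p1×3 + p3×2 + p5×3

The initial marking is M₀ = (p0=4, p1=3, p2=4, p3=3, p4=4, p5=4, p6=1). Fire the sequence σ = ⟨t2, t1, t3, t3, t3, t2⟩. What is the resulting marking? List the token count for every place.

(p0=1, p1=11, p2=8, p3=9, p4=4, p5=13, p6=2)

step 1: fire t2:  (p0=4, p1=3, p2=4, p3=3, p4=4, p5=4, p6=1) → (p0=4, p1=6, p2=6, p3=3, p4=4, p5=4, p6=3)
step 2: fire t1:  (p0=4, p1=6, p2=6, p3=3, p4=4, p5=4, p6=3) → (p0=1, p1=8, p2=6, p3=3, p4=4, p5=4, p6=3)
step 3: fire t3:  (p0=1, p1=8, p2=6, p3=3, p4=4, p5=4, p6=3) → (p0=1, p1=8, p2=6, p3=5, p4=4, p5=7, p6=2)
step 4: fire t3:  (p0=1, p1=8, p2=6, p3=5, p4=4, p5=7, p6=2) → (p0=1, p1=8, p2=6, p3=7, p4=4, p5=10, p6=1)
step 5: fire t3:  (p0=1, p1=8, p2=6, p3=7, p4=4, p5=10, p6=1) → (p0=1, p1=8, p2=6, p3=9, p4=4, p5=13, p6=0)
step 6: fire t2:  (p0=1, p1=8, p2=6, p3=9, p4=4, p5=13, p6=0) → (p0=1, p1=11, p2=8, p3=9, p4=4, p5=13, p6=2)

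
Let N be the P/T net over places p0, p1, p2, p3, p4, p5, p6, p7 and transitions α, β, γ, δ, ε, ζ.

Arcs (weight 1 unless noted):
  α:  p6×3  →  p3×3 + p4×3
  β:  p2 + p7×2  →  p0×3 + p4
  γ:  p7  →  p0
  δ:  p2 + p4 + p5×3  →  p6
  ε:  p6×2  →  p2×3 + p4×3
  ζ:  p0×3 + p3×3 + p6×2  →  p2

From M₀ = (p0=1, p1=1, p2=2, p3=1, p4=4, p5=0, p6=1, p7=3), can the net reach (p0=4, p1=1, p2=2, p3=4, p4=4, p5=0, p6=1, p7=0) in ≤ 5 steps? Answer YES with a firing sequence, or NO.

NO — not reachable within 5 firings

depth 0: 1 marking
depth 1: 3 markings reached so far
depth 2: 5 markings reached so far
depth 3: 6 markings reached so far
depth 4: 6 markings reached so far
(frontier empty at depth 4; search complete)
target is not among the 6 markings reachable within 5 steps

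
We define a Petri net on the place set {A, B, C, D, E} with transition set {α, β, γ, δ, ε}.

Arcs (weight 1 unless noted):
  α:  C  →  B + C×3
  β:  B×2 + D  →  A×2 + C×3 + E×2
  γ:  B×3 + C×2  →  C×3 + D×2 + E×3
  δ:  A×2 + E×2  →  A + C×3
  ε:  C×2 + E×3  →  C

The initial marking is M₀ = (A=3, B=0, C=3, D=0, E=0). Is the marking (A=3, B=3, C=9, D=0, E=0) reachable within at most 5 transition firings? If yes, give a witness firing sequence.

step 1: fire α:  (A=3, B=0, C=3, D=0, E=0) → (A=3, B=1, C=5, D=0, E=0)
step 2: fire α:  (A=3, B=1, C=5, D=0, E=0) → (A=3, B=2, C=7, D=0, E=0)
step 3: fire α:  (A=3, B=2, C=7, D=0, E=0) → (A=3, B=3, C=9, D=0, E=0)

YES — reachable via ⟨α, α, α⟩ (3 firings)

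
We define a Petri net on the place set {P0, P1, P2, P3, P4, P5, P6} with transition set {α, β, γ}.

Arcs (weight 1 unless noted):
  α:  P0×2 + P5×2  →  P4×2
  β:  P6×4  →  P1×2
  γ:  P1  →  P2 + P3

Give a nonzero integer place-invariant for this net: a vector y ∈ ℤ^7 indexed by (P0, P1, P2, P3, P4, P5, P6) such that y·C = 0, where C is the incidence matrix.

y = (P0:0, P1:0, P2:1, P3:-1, P4:0, P5:0, P6:0)

Incidence matrix C (rows=places, cols=transitions):
        α    β    γ
   P0  -2    0    0
   P1   0    2   -1
   P2   0    0    1
   P3   0    0    1
   P4   2    0    0
   P5  -2    0    0
   P6   0   -4    0

Candidate y = [0, 0, 1, -1, 0, 0, 0]; check y·C column-wise:
  col α: 0·-2 + 1·0 + -1·0 + 0·2 + 0·-2 = 0
  col β: 0·2 + 1·0 + -1·0 + 0·-4 = 0
  col γ: 0·-1 + 1·1 + -1·1 = 0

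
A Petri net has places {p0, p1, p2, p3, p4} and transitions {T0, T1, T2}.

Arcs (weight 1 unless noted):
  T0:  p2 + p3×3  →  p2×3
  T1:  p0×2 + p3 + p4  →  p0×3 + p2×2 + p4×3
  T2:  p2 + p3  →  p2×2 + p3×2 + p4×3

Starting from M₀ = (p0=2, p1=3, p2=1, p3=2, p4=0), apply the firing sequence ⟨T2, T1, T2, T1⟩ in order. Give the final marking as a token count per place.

(p0=4, p1=3, p2=7, p3=2, p4=10)

step 1: fire T2:  (p0=2, p1=3, p2=1, p3=2, p4=0) → (p0=2, p1=3, p2=2, p3=3, p4=3)
step 2: fire T1:  (p0=2, p1=3, p2=2, p3=3, p4=3) → (p0=3, p1=3, p2=4, p3=2, p4=5)
step 3: fire T2:  (p0=3, p1=3, p2=4, p3=2, p4=5) → (p0=3, p1=3, p2=5, p3=3, p4=8)
step 4: fire T1:  (p0=3, p1=3, p2=5, p3=3, p4=8) → (p0=4, p1=3, p2=7, p3=2, p4=10)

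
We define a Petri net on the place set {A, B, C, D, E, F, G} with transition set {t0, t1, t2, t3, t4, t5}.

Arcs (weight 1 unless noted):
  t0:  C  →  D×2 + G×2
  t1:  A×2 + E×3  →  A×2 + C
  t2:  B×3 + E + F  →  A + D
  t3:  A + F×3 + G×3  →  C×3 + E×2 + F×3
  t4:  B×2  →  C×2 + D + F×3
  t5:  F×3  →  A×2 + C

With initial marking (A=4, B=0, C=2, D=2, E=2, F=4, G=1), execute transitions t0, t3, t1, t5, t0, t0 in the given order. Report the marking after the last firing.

step 1: fire t0:  (A=4, B=0, C=2, D=2, E=2, F=4, G=1) → (A=4, B=0, C=1, D=4, E=2, F=4, G=3)
step 2: fire t3:  (A=4, B=0, C=1, D=4, E=2, F=4, G=3) → (A=3, B=0, C=4, D=4, E=4, F=4, G=0)
step 3: fire t1:  (A=3, B=0, C=4, D=4, E=4, F=4, G=0) → (A=3, B=0, C=5, D=4, E=1, F=4, G=0)
step 4: fire t5:  (A=3, B=0, C=5, D=4, E=1, F=4, G=0) → (A=5, B=0, C=6, D=4, E=1, F=1, G=0)
step 5: fire t0:  (A=5, B=0, C=6, D=4, E=1, F=1, G=0) → (A=5, B=0, C=5, D=6, E=1, F=1, G=2)
step 6: fire t0:  (A=5, B=0, C=5, D=6, E=1, F=1, G=2) → (A=5, B=0, C=4, D=8, E=1, F=1, G=4)

(A=5, B=0, C=4, D=8, E=1, F=1, G=4)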